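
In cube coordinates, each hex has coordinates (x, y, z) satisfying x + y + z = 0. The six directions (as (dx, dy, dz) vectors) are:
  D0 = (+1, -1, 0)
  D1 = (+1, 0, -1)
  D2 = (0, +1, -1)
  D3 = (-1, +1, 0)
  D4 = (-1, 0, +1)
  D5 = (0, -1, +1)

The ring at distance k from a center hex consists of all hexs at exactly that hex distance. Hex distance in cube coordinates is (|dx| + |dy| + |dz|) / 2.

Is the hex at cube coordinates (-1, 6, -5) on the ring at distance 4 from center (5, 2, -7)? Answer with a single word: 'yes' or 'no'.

Answer: no

Derivation:
|px - cx| = |-1 - 5| = 6
|py - cy| = |6 - 2| = 4
|pz - cz| = |-5 - (-7)| = 2
distance = (6+4+2)/2 = 12/2 = 6
radius = 4; distance != radius -> no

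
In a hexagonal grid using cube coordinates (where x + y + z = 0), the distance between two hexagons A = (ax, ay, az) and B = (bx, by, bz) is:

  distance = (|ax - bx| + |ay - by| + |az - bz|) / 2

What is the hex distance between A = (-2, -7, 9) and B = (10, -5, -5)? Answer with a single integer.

|ax - bx| = |-2 - 10| = 12
|ay - by| = |-7 - (-5)| = 2
|az - bz| = |9 - (-5)| = 14
distance = (12 + 2 + 14) / 2 = 28 / 2 = 14

Answer: 14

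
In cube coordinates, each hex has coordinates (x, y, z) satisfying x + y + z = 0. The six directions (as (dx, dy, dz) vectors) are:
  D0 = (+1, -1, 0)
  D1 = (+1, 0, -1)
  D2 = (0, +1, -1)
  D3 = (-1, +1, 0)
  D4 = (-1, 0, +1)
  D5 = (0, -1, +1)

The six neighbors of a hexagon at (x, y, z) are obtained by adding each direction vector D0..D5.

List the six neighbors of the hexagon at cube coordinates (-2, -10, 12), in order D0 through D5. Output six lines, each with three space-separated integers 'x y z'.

Center: (-2, -10, 12). Add each direction:
  D0: (-2, -10, 12) + (1, -1, 0) = (-1, -11, 12)
  D1: (-2, -10, 12) + (1, 0, -1) = (-1, -10, 11)
  D2: (-2, -10, 12) + (0, 1, -1) = (-2, -9, 11)
  D3: (-2, -10, 12) + (-1, 1, 0) = (-3, -9, 12)
  D4: (-2, -10, 12) + (-1, 0, 1) = (-3, -10, 13)
  D5: (-2, -10, 12) + (0, -1, 1) = (-2, -11, 13)

Answer: -1 -11 12
-1 -10 11
-2 -9 11
-3 -9 12
-3 -10 13
-2 -11 13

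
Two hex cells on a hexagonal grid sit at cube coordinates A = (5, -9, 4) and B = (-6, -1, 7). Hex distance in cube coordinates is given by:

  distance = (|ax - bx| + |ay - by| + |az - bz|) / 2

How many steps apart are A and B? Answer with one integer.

|ax - bx| = |5 - (-6)| = 11
|ay - by| = |-9 - (-1)| = 8
|az - bz| = |4 - 7| = 3
distance = (11 + 8 + 3) / 2 = 22 / 2 = 11

Answer: 11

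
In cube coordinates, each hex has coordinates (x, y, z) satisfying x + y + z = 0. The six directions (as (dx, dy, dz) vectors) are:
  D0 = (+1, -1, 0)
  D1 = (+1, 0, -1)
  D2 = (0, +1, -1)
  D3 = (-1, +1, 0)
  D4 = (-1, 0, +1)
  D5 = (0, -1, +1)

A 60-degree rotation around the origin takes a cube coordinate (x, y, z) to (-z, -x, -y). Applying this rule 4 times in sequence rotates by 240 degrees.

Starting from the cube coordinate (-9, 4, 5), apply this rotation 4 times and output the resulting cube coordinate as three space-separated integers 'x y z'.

Answer: 5 -9 4

Derivation:
Start: (-9, 4, 5)
Step 1: (-9, 4, 5) -> (-(5), -(-9), -(4)) = (-5, 9, -4)
Step 2: (-5, 9, -4) -> (-(-4), -(-5), -(9)) = (4, 5, -9)
Step 3: (4, 5, -9) -> (-(-9), -(4), -(5)) = (9, -4, -5)
Step 4: (9, -4, -5) -> (-(-5), -(9), -(-4)) = (5, -9, 4)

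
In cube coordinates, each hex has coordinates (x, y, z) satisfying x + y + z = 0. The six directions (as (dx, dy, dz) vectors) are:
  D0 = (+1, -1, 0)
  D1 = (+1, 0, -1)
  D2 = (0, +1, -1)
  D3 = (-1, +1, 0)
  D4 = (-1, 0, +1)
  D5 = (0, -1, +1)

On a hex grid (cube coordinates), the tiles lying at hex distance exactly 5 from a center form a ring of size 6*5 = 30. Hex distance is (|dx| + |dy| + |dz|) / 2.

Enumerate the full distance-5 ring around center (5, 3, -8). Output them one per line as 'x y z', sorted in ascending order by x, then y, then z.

Walk ring at distance 5 from (5, 3, -8):
Start at center + D4*5 = (0, 3, -3)
  hex 0: (0, 3, -3)
  hex 1: (1, 2, -3)
  hex 2: (2, 1, -3)
  hex 3: (3, 0, -3)
  hex 4: (4, -1, -3)
  hex 5: (5, -2, -3)
  hex 6: (6, -2, -4)
  hex 7: (7, -2, -5)
  hex 8: (8, -2, -6)
  hex 9: (9, -2, -7)
  hex 10: (10, -2, -8)
  hex 11: (10, -1, -9)
  hex 12: (10, 0, -10)
  hex 13: (10, 1, -11)
  hex 14: (10, 2, -12)
  hex 15: (10, 3, -13)
  hex 16: (9, 4, -13)
  hex 17: (8, 5, -13)
  hex 18: (7, 6, -13)
  hex 19: (6, 7, -13)
  hex 20: (5, 8, -13)
  hex 21: (4, 8, -12)
  hex 22: (3, 8, -11)
  hex 23: (2, 8, -10)
  hex 24: (1, 8, -9)
  hex 25: (0, 8, -8)
  hex 26: (0, 7, -7)
  hex 27: (0, 6, -6)
  hex 28: (0, 5, -5)
  hex 29: (0, 4, -4)
Sorted: 30 hexes.

Answer: 0 3 -3
0 4 -4
0 5 -5
0 6 -6
0 7 -7
0 8 -8
1 2 -3
1 8 -9
2 1 -3
2 8 -10
3 0 -3
3 8 -11
4 -1 -3
4 8 -12
5 -2 -3
5 8 -13
6 -2 -4
6 7 -13
7 -2 -5
7 6 -13
8 -2 -6
8 5 -13
9 -2 -7
9 4 -13
10 -2 -8
10 -1 -9
10 0 -10
10 1 -11
10 2 -12
10 3 -13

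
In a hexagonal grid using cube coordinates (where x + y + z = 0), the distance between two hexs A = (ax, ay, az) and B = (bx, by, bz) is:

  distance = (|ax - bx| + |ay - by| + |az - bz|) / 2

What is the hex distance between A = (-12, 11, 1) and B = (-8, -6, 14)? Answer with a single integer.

Answer: 17

Derivation:
|ax - bx| = |-12 - (-8)| = 4
|ay - by| = |11 - (-6)| = 17
|az - bz| = |1 - 14| = 13
distance = (4 + 17 + 13) / 2 = 34 / 2 = 17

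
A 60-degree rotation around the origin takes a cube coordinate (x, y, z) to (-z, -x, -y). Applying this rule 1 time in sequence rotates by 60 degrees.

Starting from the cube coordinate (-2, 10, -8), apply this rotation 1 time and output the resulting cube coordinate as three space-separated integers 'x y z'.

Answer: 8 2 -10

Derivation:
Start: (-2, 10, -8)
Step 1: (-2, 10, -8) -> (-(-8), -(-2), -(10)) = (8, 2, -10)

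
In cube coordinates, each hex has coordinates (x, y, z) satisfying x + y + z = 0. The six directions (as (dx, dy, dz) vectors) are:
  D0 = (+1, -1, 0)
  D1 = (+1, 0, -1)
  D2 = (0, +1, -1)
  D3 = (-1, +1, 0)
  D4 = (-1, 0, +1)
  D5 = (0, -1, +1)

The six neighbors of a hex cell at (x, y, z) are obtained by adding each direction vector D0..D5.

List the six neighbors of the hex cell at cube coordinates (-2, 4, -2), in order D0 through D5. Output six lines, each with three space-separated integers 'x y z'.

Center: (-2, 4, -2). Add each direction:
  D0: (-2, 4, -2) + (1, -1, 0) = (-1, 3, -2)
  D1: (-2, 4, -2) + (1, 0, -1) = (-1, 4, -3)
  D2: (-2, 4, -2) + (0, 1, -1) = (-2, 5, -3)
  D3: (-2, 4, -2) + (-1, 1, 0) = (-3, 5, -2)
  D4: (-2, 4, -2) + (-1, 0, 1) = (-3, 4, -1)
  D5: (-2, 4, -2) + (0, -1, 1) = (-2, 3, -1)

Answer: -1 3 -2
-1 4 -3
-2 5 -3
-3 5 -2
-3 4 -1
-2 3 -1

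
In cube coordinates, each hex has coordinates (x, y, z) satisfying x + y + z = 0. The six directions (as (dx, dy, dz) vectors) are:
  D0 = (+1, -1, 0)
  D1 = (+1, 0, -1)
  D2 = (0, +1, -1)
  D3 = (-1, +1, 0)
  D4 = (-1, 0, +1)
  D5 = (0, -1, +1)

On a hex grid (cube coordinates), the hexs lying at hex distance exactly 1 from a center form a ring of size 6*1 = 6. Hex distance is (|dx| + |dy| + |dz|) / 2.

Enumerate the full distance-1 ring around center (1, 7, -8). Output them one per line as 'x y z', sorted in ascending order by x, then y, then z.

Answer: 0 7 -7
0 8 -8
1 6 -7
1 8 -9
2 6 -8
2 7 -9

Derivation:
Walk ring at distance 1 from (1, 7, -8):
Start at center + D4*1 = (0, 7, -7)
  hex 0: (0, 7, -7)
  hex 1: (1, 6, -7)
  hex 2: (2, 6, -8)
  hex 3: (2, 7, -9)
  hex 4: (1, 8, -9)
  hex 5: (0, 8, -8)
Sorted: 6 hexes.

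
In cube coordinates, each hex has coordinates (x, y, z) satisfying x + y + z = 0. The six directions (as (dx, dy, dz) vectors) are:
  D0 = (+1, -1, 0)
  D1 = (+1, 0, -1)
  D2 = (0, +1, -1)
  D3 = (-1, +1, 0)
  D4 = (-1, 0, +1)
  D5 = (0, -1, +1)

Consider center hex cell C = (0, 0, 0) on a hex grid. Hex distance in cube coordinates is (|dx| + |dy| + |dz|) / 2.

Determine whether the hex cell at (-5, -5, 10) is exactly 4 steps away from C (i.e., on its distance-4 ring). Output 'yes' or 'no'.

|px - cx| = |-5 - 0| = 5
|py - cy| = |-5 - 0| = 5
|pz - cz| = |10 - 0| = 10
distance = (5+5+10)/2 = 20/2 = 10
radius = 4; distance != radius -> no

Answer: no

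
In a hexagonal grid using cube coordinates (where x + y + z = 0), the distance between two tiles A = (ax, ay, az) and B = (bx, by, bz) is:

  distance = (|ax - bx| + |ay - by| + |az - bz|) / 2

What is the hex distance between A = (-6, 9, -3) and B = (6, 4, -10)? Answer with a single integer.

|ax - bx| = |-6 - 6| = 12
|ay - by| = |9 - 4| = 5
|az - bz| = |-3 - (-10)| = 7
distance = (12 + 5 + 7) / 2 = 24 / 2 = 12

Answer: 12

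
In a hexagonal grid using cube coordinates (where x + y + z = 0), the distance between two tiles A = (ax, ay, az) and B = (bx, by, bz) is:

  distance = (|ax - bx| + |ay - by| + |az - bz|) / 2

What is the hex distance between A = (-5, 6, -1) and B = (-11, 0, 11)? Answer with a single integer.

|ax - bx| = |-5 - (-11)| = 6
|ay - by| = |6 - 0| = 6
|az - bz| = |-1 - 11| = 12
distance = (6 + 6 + 12) / 2 = 24 / 2 = 12

Answer: 12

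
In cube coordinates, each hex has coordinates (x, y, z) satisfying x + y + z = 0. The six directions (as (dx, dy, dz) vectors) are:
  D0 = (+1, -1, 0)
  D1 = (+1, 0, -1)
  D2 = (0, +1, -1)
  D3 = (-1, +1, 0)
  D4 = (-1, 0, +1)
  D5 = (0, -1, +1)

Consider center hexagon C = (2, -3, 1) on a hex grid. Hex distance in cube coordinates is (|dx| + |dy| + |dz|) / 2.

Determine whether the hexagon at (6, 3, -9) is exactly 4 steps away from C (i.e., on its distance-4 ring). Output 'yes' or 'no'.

|px - cx| = |6 - 2| = 4
|py - cy| = |3 - (-3)| = 6
|pz - cz| = |-9 - 1| = 10
distance = (4+6+10)/2 = 20/2 = 10
radius = 4; distance != radius -> no

Answer: no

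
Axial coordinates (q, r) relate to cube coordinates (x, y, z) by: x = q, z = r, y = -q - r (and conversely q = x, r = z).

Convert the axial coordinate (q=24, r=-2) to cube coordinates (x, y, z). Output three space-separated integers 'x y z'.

x = q = 24
z = r = -2
y = -x - z = -(24) - (-2) = -22

Answer: 24 -22 -2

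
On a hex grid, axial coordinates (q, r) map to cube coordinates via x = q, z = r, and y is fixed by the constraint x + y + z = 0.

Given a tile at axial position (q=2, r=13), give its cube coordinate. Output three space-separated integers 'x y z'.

Answer: 2 -15 13

Derivation:
x = q = 2
z = r = 13
y = -x - z = -(2) - (13) = -15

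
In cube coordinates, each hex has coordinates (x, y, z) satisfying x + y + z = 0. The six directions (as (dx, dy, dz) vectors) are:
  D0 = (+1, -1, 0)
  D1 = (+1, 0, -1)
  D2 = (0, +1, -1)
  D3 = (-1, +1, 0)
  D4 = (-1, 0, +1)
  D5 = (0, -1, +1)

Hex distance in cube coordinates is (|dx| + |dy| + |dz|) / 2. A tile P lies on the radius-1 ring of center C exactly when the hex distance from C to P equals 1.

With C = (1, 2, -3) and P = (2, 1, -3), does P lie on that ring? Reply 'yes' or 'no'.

|px - cx| = |2 - 1| = 1
|py - cy| = |1 - 2| = 1
|pz - cz| = |-3 - (-3)| = 0
distance = (1+1+0)/2 = 2/2 = 1
radius = 1; distance == radius -> yes

Answer: yes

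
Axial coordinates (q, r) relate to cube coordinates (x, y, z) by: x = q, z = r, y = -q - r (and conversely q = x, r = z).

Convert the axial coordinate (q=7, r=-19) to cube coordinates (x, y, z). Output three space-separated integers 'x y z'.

Answer: 7 12 -19

Derivation:
x = q = 7
z = r = -19
y = -x - z = -(7) - (-19) = 12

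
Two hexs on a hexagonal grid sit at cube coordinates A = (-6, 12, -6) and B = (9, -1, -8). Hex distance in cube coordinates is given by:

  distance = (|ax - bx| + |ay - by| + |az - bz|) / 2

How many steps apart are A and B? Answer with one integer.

|ax - bx| = |-6 - 9| = 15
|ay - by| = |12 - (-1)| = 13
|az - bz| = |-6 - (-8)| = 2
distance = (15 + 13 + 2) / 2 = 30 / 2 = 15

Answer: 15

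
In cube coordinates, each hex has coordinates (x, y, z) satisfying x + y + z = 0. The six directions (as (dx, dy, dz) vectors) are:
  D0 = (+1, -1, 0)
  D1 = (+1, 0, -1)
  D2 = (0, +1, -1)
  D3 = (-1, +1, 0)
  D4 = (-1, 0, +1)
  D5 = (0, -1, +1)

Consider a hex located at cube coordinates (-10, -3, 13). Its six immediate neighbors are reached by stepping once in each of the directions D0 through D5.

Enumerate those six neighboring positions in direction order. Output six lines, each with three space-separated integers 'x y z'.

Answer: -9 -4 13
-9 -3 12
-10 -2 12
-11 -2 13
-11 -3 14
-10 -4 14

Derivation:
Center: (-10, -3, 13). Add each direction:
  D0: (-10, -3, 13) + (1, -1, 0) = (-9, -4, 13)
  D1: (-10, -3, 13) + (1, 0, -1) = (-9, -3, 12)
  D2: (-10, -3, 13) + (0, 1, -1) = (-10, -2, 12)
  D3: (-10, -3, 13) + (-1, 1, 0) = (-11, -2, 13)
  D4: (-10, -3, 13) + (-1, 0, 1) = (-11, -3, 14)
  D5: (-10, -3, 13) + (0, -1, 1) = (-10, -4, 14)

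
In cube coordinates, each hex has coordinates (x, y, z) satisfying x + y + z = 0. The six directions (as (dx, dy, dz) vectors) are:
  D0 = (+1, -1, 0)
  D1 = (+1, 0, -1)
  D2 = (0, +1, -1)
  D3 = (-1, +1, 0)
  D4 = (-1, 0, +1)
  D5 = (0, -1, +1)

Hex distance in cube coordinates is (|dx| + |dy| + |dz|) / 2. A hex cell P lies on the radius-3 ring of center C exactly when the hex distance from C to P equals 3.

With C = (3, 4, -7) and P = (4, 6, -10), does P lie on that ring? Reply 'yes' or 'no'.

|px - cx| = |4 - 3| = 1
|py - cy| = |6 - 4| = 2
|pz - cz| = |-10 - (-7)| = 3
distance = (1+2+3)/2 = 6/2 = 3
radius = 3; distance == radius -> yes

Answer: yes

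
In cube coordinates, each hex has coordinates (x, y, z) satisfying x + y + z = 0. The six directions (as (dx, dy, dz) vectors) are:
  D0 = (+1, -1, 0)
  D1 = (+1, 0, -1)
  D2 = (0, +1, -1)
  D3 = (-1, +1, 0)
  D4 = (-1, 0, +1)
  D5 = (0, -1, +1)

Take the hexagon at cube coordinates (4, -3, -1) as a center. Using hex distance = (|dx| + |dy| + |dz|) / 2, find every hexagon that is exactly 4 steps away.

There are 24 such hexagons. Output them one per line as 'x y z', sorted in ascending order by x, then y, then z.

Walk ring at distance 4 from (4, -3, -1):
Start at center + D4*4 = (0, -3, 3)
  hex 0: (0, -3, 3)
  hex 1: (1, -4, 3)
  hex 2: (2, -5, 3)
  hex 3: (3, -6, 3)
  hex 4: (4, -7, 3)
  hex 5: (5, -7, 2)
  hex 6: (6, -7, 1)
  hex 7: (7, -7, 0)
  hex 8: (8, -7, -1)
  hex 9: (8, -6, -2)
  hex 10: (8, -5, -3)
  hex 11: (8, -4, -4)
  hex 12: (8, -3, -5)
  hex 13: (7, -2, -5)
  hex 14: (6, -1, -5)
  hex 15: (5, 0, -5)
  hex 16: (4, 1, -5)
  hex 17: (3, 1, -4)
  hex 18: (2, 1, -3)
  hex 19: (1, 1, -2)
  hex 20: (0, 1, -1)
  hex 21: (0, 0, 0)
  hex 22: (0, -1, 1)
  hex 23: (0, -2, 2)
Sorted: 24 hexes.

Answer: 0 -3 3
0 -2 2
0 -1 1
0 0 0
0 1 -1
1 -4 3
1 1 -2
2 -5 3
2 1 -3
3 -6 3
3 1 -4
4 -7 3
4 1 -5
5 -7 2
5 0 -5
6 -7 1
6 -1 -5
7 -7 0
7 -2 -5
8 -7 -1
8 -6 -2
8 -5 -3
8 -4 -4
8 -3 -5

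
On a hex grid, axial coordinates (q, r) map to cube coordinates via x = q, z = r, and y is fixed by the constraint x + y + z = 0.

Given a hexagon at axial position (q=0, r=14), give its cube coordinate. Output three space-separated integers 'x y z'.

Answer: 0 -14 14

Derivation:
x = q = 0
z = r = 14
y = -x - z = -(0) - (14) = -14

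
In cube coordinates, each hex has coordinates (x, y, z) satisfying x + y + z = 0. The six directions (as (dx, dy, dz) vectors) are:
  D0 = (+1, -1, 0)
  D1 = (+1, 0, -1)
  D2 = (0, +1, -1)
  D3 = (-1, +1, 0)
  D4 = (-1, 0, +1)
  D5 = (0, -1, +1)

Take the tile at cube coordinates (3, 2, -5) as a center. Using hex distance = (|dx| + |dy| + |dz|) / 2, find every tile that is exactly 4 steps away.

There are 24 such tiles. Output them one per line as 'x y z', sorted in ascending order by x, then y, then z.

Answer: -1 2 -1
-1 3 -2
-1 4 -3
-1 5 -4
-1 6 -5
0 1 -1
0 6 -6
1 0 -1
1 6 -7
2 -1 -1
2 6 -8
3 -2 -1
3 6 -9
4 -2 -2
4 5 -9
5 -2 -3
5 4 -9
6 -2 -4
6 3 -9
7 -2 -5
7 -1 -6
7 0 -7
7 1 -8
7 2 -9

Derivation:
Walk ring at distance 4 from (3, 2, -5):
Start at center + D4*4 = (-1, 2, -1)
  hex 0: (-1, 2, -1)
  hex 1: (0, 1, -1)
  hex 2: (1, 0, -1)
  hex 3: (2, -1, -1)
  hex 4: (3, -2, -1)
  hex 5: (4, -2, -2)
  hex 6: (5, -2, -3)
  hex 7: (6, -2, -4)
  hex 8: (7, -2, -5)
  hex 9: (7, -1, -6)
  hex 10: (7, 0, -7)
  hex 11: (7, 1, -8)
  hex 12: (7, 2, -9)
  hex 13: (6, 3, -9)
  hex 14: (5, 4, -9)
  hex 15: (4, 5, -9)
  hex 16: (3, 6, -9)
  hex 17: (2, 6, -8)
  hex 18: (1, 6, -7)
  hex 19: (0, 6, -6)
  hex 20: (-1, 6, -5)
  hex 21: (-1, 5, -4)
  hex 22: (-1, 4, -3)
  hex 23: (-1, 3, -2)
Sorted: 24 hexes.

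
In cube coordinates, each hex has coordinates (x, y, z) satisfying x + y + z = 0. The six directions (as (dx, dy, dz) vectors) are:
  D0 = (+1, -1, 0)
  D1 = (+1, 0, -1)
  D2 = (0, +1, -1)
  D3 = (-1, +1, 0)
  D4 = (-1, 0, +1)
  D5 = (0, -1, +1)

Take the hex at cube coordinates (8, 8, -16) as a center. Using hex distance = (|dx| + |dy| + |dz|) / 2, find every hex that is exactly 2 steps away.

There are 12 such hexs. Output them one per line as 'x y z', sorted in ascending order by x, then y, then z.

Answer: 6 8 -14
6 9 -15
6 10 -16
7 7 -14
7 10 -17
8 6 -14
8 10 -18
9 6 -15
9 9 -18
10 6 -16
10 7 -17
10 8 -18

Derivation:
Walk ring at distance 2 from (8, 8, -16):
Start at center + D4*2 = (6, 8, -14)
  hex 0: (6, 8, -14)
  hex 1: (7, 7, -14)
  hex 2: (8, 6, -14)
  hex 3: (9, 6, -15)
  hex 4: (10, 6, -16)
  hex 5: (10, 7, -17)
  hex 6: (10, 8, -18)
  hex 7: (9, 9, -18)
  hex 8: (8, 10, -18)
  hex 9: (7, 10, -17)
  hex 10: (6, 10, -16)
  hex 11: (6, 9, -15)
Sorted: 12 hexes.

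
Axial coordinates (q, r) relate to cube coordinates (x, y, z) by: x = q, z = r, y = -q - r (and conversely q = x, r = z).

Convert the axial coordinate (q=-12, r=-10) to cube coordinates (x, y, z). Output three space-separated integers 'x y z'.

x = q = -12
z = r = -10
y = -x - z = -(-12) - (-10) = 22

Answer: -12 22 -10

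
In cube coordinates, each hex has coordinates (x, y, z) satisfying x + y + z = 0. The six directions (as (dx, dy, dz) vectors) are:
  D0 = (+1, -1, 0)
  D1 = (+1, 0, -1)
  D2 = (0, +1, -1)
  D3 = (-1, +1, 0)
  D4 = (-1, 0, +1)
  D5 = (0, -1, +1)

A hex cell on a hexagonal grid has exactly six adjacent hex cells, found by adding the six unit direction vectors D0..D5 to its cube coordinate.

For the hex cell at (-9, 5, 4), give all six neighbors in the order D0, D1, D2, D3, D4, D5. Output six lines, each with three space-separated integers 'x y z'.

Answer: -8 4 4
-8 5 3
-9 6 3
-10 6 4
-10 5 5
-9 4 5

Derivation:
Center: (-9, 5, 4). Add each direction:
  D0: (-9, 5, 4) + (1, -1, 0) = (-8, 4, 4)
  D1: (-9, 5, 4) + (1, 0, -1) = (-8, 5, 3)
  D2: (-9, 5, 4) + (0, 1, -1) = (-9, 6, 3)
  D3: (-9, 5, 4) + (-1, 1, 0) = (-10, 6, 4)
  D4: (-9, 5, 4) + (-1, 0, 1) = (-10, 5, 5)
  D5: (-9, 5, 4) + (0, -1, 1) = (-9, 4, 5)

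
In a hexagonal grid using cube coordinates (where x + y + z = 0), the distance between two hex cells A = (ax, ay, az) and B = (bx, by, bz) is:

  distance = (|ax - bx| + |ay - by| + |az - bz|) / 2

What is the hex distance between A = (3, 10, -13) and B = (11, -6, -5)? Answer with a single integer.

Answer: 16

Derivation:
|ax - bx| = |3 - 11| = 8
|ay - by| = |10 - (-6)| = 16
|az - bz| = |-13 - (-5)| = 8
distance = (8 + 16 + 8) / 2 = 32 / 2 = 16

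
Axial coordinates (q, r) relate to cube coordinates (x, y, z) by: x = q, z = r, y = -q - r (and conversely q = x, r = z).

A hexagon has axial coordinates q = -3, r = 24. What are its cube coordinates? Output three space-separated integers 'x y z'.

Answer: -3 -21 24

Derivation:
x = q = -3
z = r = 24
y = -x - z = -(-3) - (24) = -21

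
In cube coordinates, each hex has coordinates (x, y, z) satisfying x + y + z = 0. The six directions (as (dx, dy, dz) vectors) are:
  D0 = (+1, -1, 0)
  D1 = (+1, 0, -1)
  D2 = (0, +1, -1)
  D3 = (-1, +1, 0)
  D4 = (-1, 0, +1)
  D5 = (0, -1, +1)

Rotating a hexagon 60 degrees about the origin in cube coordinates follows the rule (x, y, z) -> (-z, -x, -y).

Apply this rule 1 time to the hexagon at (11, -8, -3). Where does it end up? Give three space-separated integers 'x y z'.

Start: (11, -8, -3)
Step 1: (11, -8, -3) -> (-(-3), -(11), -(-8)) = (3, -11, 8)

Answer: 3 -11 8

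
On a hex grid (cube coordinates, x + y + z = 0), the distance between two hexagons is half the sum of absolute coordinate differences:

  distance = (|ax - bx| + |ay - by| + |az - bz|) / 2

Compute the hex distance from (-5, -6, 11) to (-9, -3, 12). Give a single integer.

|ax - bx| = |-5 - (-9)| = 4
|ay - by| = |-6 - (-3)| = 3
|az - bz| = |11 - 12| = 1
distance = (4 + 3 + 1) / 2 = 8 / 2 = 4

Answer: 4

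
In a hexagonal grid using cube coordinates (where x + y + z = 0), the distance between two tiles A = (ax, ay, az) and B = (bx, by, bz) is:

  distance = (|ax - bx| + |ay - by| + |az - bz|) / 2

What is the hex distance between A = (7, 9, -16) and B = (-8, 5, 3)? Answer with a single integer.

|ax - bx| = |7 - (-8)| = 15
|ay - by| = |9 - 5| = 4
|az - bz| = |-16 - 3| = 19
distance = (15 + 4 + 19) / 2 = 38 / 2 = 19

Answer: 19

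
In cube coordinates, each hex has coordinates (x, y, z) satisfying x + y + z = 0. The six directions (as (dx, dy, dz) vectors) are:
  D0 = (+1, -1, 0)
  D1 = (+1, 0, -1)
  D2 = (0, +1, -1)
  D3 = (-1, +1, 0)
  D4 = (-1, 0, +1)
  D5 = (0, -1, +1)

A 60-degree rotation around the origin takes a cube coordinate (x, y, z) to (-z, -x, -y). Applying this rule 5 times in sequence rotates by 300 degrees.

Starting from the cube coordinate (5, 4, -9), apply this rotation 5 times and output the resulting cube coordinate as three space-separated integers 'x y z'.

Answer: -4 9 -5

Derivation:
Start: (5, 4, -9)
Step 1: (5, 4, -9) -> (-(-9), -(5), -(4)) = (9, -5, -4)
Step 2: (9, -5, -4) -> (-(-4), -(9), -(-5)) = (4, -9, 5)
Step 3: (4, -9, 5) -> (-(5), -(4), -(-9)) = (-5, -4, 9)
Step 4: (-5, -4, 9) -> (-(9), -(-5), -(-4)) = (-9, 5, 4)
Step 5: (-9, 5, 4) -> (-(4), -(-9), -(5)) = (-4, 9, -5)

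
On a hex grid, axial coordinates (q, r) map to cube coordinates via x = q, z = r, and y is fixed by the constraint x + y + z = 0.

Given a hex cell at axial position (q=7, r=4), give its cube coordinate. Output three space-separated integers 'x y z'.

Answer: 7 -11 4

Derivation:
x = q = 7
z = r = 4
y = -x - z = -(7) - (4) = -11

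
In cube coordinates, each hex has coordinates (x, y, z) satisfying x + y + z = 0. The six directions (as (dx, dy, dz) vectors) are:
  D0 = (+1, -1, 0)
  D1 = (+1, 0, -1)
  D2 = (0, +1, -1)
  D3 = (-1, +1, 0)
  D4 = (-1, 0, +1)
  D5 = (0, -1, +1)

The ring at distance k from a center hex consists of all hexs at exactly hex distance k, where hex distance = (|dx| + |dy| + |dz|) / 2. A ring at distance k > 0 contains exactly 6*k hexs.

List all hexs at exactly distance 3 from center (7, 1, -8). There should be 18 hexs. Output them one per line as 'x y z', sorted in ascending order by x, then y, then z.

Walk ring at distance 3 from (7, 1, -8):
Start at center + D4*3 = (4, 1, -5)
  hex 0: (4, 1, -5)
  hex 1: (5, 0, -5)
  hex 2: (6, -1, -5)
  hex 3: (7, -2, -5)
  hex 4: (8, -2, -6)
  hex 5: (9, -2, -7)
  hex 6: (10, -2, -8)
  hex 7: (10, -1, -9)
  hex 8: (10, 0, -10)
  hex 9: (10, 1, -11)
  hex 10: (9, 2, -11)
  hex 11: (8, 3, -11)
  hex 12: (7, 4, -11)
  hex 13: (6, 4, -10)
  hex 14: (5, 4, -9)
  hex 15: (4, 4, -8)
  hex 16: (4, 3, -7)
  hex 17: (4, 2, -6)
Sorted: 18 hexes.

Answer: 4 1 -5
4 2 -6
4 3 -7
4 4 -8
5 0 -5
5 4 -9
6 -1 -5
6 4 -10
7 -2 -5
7 4 -11
8 -2 -6
8 3 -11
9 -2 -7
9 2 -11
10 -2 -8
10 -1 -9
10 0 -10
10 1 -11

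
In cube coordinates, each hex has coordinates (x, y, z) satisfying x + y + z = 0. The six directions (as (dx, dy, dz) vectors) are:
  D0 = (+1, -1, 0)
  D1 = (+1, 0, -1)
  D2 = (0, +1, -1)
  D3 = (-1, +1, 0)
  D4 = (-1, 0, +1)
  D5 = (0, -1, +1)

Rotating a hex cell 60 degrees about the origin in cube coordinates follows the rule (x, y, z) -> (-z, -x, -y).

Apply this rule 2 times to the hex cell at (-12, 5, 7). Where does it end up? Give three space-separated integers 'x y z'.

Start: (-12, 5, 7)
Step 1: (-12, 5, 7) -> (-(7), -(-12), -(5)) = (-7, 12, -5)
Step 2: (-7, 12, -5) -> (-(-5), -(-7), -(12)) = (5, 7, -12)

Answer: 5 7 -12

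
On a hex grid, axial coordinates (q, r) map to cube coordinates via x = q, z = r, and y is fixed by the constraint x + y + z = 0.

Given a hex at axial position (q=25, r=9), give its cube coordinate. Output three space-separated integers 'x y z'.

Answer: 25 -34 9

Derivation:
x = q = 25
z = r = 9
y = -x - z = -(25) - (9) = -34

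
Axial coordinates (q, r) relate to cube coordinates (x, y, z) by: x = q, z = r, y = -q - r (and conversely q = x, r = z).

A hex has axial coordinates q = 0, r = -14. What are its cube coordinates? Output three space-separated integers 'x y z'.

x = q = 0
z = r = -14
y = -x - z = -(0) - (-14) = 14

Answer: 0 14 -14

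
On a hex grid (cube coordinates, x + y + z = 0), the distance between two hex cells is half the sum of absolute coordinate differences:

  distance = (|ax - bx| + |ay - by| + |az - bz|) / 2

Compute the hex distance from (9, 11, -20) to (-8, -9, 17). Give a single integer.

|ax - bx| = |9 - (-8)| = 17
|ay - by| = |11 - (-9)| = 20
|az - bz| = |-20 - 17| = 37
distance = (17 + 20 + 37) / 2 = 74 / 2 = 37

Answer: 37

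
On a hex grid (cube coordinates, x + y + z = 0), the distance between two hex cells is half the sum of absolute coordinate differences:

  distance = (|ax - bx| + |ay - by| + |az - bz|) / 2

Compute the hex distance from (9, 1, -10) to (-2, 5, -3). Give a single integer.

Answer: 11

Derivation:
|ax - bx| = |9 - (-2)| = 11
|ay - by| = |1 - 5| = 4
|az - bz| = |-10 - (-3)| = 7
distance = (11 + 4 + 7) / 2 = 22 / 2 = 11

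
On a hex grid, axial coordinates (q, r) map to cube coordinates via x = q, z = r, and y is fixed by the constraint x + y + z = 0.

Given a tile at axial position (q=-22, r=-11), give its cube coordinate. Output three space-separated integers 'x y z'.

x = q = -22
z = r = -11
y = -x - z = -(-22) - (-11) = 33

Answer: -22 33 -11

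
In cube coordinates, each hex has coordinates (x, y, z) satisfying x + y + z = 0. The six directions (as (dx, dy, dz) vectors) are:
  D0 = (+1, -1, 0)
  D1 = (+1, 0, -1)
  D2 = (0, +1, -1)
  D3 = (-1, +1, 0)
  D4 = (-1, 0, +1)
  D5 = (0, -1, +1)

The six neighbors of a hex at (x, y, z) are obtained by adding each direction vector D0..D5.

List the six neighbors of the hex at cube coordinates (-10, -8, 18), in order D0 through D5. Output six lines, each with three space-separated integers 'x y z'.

Center: (-10, -8, 18). Add each direction:
  D0: (-10, -8, 18) + (1, -1, 0) = (-9, -9, 18)
  D1: (-10, -8, 18) + (1, 0, -1) = (-9, -8, 17)
  D2: (-10, -8, 18) + (0, 1, -1) = (-10, -7, 17)
  D3: (-10, -8, 18) + (-1, 1, 0) = (-11, -7, 18)
  D4: (-10, -8, 18) + (-1, 0, 1) = (-11, -8, 19)
  D5: (-10, -8, 18) + (0, -1, 1) = (-10, -9, 19)

Answer: -9 -9 18
-9 -8 17
-10 -7 17
-11 -7 18
-11 -8 19
-10 -9 19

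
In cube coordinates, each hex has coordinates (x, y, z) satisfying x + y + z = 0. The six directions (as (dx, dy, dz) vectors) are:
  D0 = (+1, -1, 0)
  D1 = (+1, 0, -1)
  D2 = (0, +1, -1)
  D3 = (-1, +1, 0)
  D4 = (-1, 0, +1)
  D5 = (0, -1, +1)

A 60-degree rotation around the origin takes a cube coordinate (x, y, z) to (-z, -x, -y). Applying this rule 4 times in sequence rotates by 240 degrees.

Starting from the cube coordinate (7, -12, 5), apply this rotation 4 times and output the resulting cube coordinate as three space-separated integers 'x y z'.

Start: (7, -12, 5)
Step 1: (7, -12, 5) -> (-(5), -(7), -(-12)) = (-5, -7, 12)
Step 2: (-5, -7, 12) -> (-(12), -(-5), -(-7)) = (-12, 5, 7)
Step 3: (-12, 5, 7) -> (-(7), -(-12), -(5)) = (-7, 12, -5)
Step 4: (-7, 12, -5) -> (-(-5), -(-7), -(12)) = (5, 7, -12)

Answer: 5 7 -12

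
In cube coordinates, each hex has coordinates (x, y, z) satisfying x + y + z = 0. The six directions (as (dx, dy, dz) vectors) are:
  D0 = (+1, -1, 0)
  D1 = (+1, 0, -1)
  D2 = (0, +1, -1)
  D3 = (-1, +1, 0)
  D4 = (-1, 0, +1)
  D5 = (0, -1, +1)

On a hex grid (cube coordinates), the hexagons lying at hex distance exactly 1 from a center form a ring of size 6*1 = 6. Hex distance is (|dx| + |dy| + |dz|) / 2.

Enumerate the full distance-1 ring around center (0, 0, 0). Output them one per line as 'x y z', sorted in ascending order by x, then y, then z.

Answer: -1 0 1
-1 1 0
0 -1 1
0 1 -1
1 -1 0
1 0 -1

Derivation:
Walk ring at distance 1 from (0, 0, 0):
Start at center + D4*1 = (-1, 0, 1)
  hex 0: (-1, 0, 1)
  hex 1: (0, -1, 1)
  hex 2: (1, -1, 0)
  hex 3: (1, 0, -1)
  hex 4: (0, 1, -1)
  hex 5: (-1, 1, 0)
Sorted: 6 hexes.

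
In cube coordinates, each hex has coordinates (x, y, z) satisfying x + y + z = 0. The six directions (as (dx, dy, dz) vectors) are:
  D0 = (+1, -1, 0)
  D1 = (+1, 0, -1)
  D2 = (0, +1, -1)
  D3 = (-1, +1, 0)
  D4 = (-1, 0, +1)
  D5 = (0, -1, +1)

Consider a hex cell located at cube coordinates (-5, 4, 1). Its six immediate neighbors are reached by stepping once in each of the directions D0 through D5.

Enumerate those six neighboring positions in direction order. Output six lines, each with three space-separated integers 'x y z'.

Center: (-5, 4, 1). Add each direction:
  D0: (-5, 4, 1) + (1, -1, 0) = (-4, 3, 1)
  D1: (-5, 4, 1) + (1, 0, -1) = (-4, 4, 0)
  D2: (-5, 4, 1) + (0, 1, -1) = (-5, 5, 0)
  D3: (-5, 4, 1) + (-1, 1, 0) = (-6, 5, 1)
  D4: (-5, 4, 1) + (-1, 0, 1) = (-6, 4, 2)
  D5: (-5, 4, 1) + (0, -1, 1) = (-5, 3, 2)

Answer: -4 3 1
-4 4 0
-5 5 0
-6 5 1
-6 4 2
-5 3 2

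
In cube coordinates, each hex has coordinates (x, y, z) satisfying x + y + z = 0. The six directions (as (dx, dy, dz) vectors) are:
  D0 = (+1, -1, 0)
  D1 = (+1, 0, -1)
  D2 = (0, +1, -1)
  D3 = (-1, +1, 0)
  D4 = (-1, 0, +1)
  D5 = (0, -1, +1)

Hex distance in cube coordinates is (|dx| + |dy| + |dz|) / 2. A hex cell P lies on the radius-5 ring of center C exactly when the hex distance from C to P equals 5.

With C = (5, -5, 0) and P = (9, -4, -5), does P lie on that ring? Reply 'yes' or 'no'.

|px - cx| = |9 - 5| = 4
|py - cy| = |-4 - (-5)| = 1
|pz - cz| = |-5 - 0| = 5
distance = (4+1+5)/2 = 10/2 = 5
radius = 5; distance == radius -> yes

Answer: yes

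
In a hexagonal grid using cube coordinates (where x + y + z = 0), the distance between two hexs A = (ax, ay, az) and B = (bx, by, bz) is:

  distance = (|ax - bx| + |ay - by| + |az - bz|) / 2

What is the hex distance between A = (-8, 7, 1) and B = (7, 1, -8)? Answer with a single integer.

Answer: 15

Derivation:
|ax - bx| = |-8 - 7| = 15
|ay - by| = |7 - 1| = 6
|az - bz| = |1 - (-8)| = 9
distance = (15 + 6 + 9) / 2 = 30 / 2 = 15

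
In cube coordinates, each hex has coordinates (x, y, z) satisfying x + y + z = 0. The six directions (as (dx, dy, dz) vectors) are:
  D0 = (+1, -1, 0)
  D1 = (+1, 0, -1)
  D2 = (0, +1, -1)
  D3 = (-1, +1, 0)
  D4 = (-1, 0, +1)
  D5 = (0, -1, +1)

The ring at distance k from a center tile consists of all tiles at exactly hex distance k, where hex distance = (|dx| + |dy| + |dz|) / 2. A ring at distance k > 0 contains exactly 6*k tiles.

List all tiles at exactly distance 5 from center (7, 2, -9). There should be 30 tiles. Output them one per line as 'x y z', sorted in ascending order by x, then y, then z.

Walk ring at distance 5 from (7, 2, -9):
Start at center + D4*5 = (2, 2, -4)
  hex 0: (2, 2, -4)
  hex 1: (3, 1, -4)
  hex 2: (4, 0, -4)
  hex 3: (5, -1, -4)
  hex 4: (6, -2, -4)
  hex 5: (7, -3, -4)
  hex 6: (8, -3, -5)
  hex 7: (9, -3, -6)
  hex 8: (10, -3, -7)
  hex 9: (11, -3, -8)
  hex 10: (12, -3, -9)
  hex 11: (12, -2, -10)
  hex 12: (12, -1, -11)
  hex 13: (12, 0, -12)
  hex 14: (12, 1, -13)
  hex 15: (12, 2, -14)
  hex 16: (11, 3, -14)
  hex 17: (10, 4, -14)
  hex 18: (9, 5, -14)
  hex 19: (8, 6, -14)
  hex 20: (7, 7, -14)
  hex 21: (6, 7, -13)
  hex 22: (5, 7, -12)
  hex 23: (4, 7, -11)
  hex 24: (3, 7, -10)
  hex 25: (2, 7, -9)
  hex 26: (2, 6, -8)
  hex 27: (2, 5, -7)
  hex 28: (2, 4, -6)
  hex 29: (2, 3, -5)
Sorted: 30 hexes.

Answer: 2 2 -4
2 3 -5
2 4 -6
2 5 -7
2 6 -8
2 7 -9
3 1 -4
3 7 -10
4 0 -4
4 7 -11
5 -1 -4
5 7 -12
6 -2 -4
6 7 -13
7 -3 -4
7 7 -14
8 -3 -5
8 6 -14
9 -3 -6
9 5 -14
10 -3 -7
10 4 -14
11 -3 -8
11 3 -14
12 -3 -9
12 -2 -10
12 -1 -11
12 0 -12
12 1 -13
12 2 -14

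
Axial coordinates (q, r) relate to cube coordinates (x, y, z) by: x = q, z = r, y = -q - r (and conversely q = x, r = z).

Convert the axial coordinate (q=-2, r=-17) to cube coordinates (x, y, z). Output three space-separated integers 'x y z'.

x = q = -2
z = r = -17
y = -x - z = -(-2) - (-17) = 19

Answer: -2 19 -17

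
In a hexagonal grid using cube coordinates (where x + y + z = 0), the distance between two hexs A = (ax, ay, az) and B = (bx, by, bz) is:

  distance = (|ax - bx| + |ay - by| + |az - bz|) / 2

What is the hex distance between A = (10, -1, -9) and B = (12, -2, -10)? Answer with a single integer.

Answer: 2

Derivation:
|ax - bx| = |10 - 12| = 2
|ay - by| = |-1 - (-2)| = 1
|az - bz| = |-9 - (-10)| = 1
distance = (2 + 1 + 1) / 2 = 4 / 2 = 2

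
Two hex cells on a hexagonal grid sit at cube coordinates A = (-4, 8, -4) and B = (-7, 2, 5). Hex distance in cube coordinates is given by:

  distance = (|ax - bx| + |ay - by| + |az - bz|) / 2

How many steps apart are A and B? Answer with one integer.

Answer: 9

Derivation:
|ax - bx| = |-4 - (-7)| = 3
|ay - by| = |8 - 2| = 6
|az - bz| = |-4 - 5| = 9
distance = (3 + 6 + 9) / 2 = 18 / 2 = 9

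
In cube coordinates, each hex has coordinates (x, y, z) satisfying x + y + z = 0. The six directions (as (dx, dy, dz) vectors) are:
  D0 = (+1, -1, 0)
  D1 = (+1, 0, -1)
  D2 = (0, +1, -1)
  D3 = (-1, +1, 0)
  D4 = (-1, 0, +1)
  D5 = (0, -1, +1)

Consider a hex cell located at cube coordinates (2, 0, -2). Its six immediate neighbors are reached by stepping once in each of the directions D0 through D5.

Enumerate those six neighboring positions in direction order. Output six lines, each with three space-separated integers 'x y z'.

Answer: 3 -1 -2
3 0 -3
2 1 -3
1 1 -2
1 0 -1
2 -1 -1

Derivation:
Center: (2, 0, -2). Add each direction:
  D0: (2, 0, -2) + (1, -1, 0) = (3, -1, -2)
  D1: (2, 0, -2) + (1, 0, -1) = (3, 0, -3)
  D2: (2, 0, -2) + (0, 1, -1) = (2, 1, -3)
  D3: (2, 0, -2) + (-1, 1, 0) = (1, 1, -2)
  D4: (2, 0, -2) + (-1, 0, 1) = (1, 0, -1)
  D5: (2, 0, -2) + (0, -1, 1) = (2, -1, -1)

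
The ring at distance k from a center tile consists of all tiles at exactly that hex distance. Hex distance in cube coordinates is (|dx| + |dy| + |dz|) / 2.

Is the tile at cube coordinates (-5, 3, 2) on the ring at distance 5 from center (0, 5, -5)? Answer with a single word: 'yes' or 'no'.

Answer: no

Derivation:
|px - cx| = |-5 - 0| = 5
|py - cy| = |3 - 5| = 2
|pz - cz| = |2 - (-5)| = 7
distance = (5+2+7)/2 = 14/2 = 7
radius = 5; distance != radius -> no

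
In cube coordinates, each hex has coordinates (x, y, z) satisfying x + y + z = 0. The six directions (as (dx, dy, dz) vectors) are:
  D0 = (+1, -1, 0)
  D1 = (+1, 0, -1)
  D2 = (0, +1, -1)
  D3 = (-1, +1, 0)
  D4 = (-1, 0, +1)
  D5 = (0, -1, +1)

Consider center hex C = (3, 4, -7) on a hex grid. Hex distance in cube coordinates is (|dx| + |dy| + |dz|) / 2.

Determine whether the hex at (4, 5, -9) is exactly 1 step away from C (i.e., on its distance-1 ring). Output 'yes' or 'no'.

Answer: no

Derivation:
|px - cx| = |4 - 3| = 1
|py - cy| = |5 - 4| = 1
|pz - cz| = |-9 - (-7)| = 2
distance = (1+1+2)/2 = 4/2 = 2
radius = 1; distance != radius -> no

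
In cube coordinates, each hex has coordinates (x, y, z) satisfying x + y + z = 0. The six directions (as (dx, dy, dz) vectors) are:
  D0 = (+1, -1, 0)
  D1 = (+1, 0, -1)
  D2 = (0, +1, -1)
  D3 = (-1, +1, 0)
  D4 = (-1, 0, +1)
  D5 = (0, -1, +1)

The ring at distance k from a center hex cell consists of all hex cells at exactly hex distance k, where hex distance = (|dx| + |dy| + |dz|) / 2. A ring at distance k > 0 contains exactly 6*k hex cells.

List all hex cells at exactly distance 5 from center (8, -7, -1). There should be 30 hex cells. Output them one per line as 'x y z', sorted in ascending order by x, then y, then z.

Walk ring at distance 5 from (8, -7, -1):
Start at center + D4*5 = (3, -7, 4)
  hex 0: (3, -7, 4)
  hex 1: (4, -8, 4)
  hex 2: (5, -9, 4)
  hex 3: (6, -10, 4)
  hex 4: (7, -11, 4)
  hex 5: (8, -12, 4)
  hex 6: (9, -12, 3)
  hex 7: (10, -12, 2)
  hex 8: (11, -12, 1)
  hex 9: (12, -12, 0)
  hex 10: (13, -12, -1)
  hex 11: (13, -11, -2)
  hex 12: (13, -10, -3)
  hex 13: (13, -9, -4)
  hex 14: (13, -8, -5)
  hex 15: (13, -7, -6)
  hex 16: (12, -6, -6)
  hex 17: (11, -5, -6)
  hex 18: (10, -4, -6)
  hex 19: (9, -3, -6)
  hex 20: (8, -2, -6)
  hex 21: (7, -2, -5)
  hex 22: (6, -2, -4)
  hex 23: (5, -2, -3)
  hex 24: (4, -2, -2)
  hex 25: (3, -2, -1)
  hex 26: (3, -3, 0)
  hex 27: (3, -4, 1)
  hex 28: (3, -5, 2)
  hex 29: (3, -6, 3)
Sorted: 30 hexes.

Answer: 3 -7 4
3 -6 3
3 -5 2
3 -4 1
3 -3 0
3 -2 -1
4 -8 4
4 -2 -2
5 -9 4
5 -2 -3
6 -10 4
6 -2 -4
7 -11 4
7 -2 -5
8 -12 4
8 -2 -6
9 -12 3
9 -3 -6
10 -12 2
10 -4 -6
11 -12 1
11 -5 -6
12 -12 0
12 -6 -6
13 -12 -1
13 -11 -2
13 -10 -3
13 -9 -4
13 -8 -5
13 -7 -6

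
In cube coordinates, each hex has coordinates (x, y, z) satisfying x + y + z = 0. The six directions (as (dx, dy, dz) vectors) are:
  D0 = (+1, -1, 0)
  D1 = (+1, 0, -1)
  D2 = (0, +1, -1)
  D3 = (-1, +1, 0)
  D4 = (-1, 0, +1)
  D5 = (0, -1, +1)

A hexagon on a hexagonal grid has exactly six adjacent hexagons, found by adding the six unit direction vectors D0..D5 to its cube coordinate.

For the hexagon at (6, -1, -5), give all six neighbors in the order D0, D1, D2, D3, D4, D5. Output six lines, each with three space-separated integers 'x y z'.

Center: (6, -1, -5). Add each direction:
  D0: (6, -1, -5) + (1, -1, 0) = (7, -2, -5)
  D1: (6, -1, -5) + (1, 0, -1) = (7, -1, -6)
  D2: (6, -1, -5) + (0, 1, -1) = (6, 0, -6)
  D3: (6, -1, -5) + (-1, 1, 0) = (5, 0, -5)
  D4: (6, -1, -5) + (-1, 0, 1) = (5, -1, -4)
  D5: (6, -1, -5) + (0, -1, 1) = (6, -2, -4)

Answer: 7 -2 -5
7 -1 -6
6 0 -6
5 0 -5
5 -1 -4
6 -2 -4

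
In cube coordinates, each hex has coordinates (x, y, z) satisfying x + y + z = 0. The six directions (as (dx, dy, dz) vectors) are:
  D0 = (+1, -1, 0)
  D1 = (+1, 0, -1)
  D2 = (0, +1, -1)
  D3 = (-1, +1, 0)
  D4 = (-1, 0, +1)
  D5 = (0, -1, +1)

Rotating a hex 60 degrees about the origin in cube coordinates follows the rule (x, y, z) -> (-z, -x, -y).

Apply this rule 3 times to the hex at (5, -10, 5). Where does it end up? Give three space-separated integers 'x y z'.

Start: (5, -10, 5)
Step 1: (5, -10, 5) -> (-(5), -(5), -(-10)) = (-5, -5, 10)
Step 2: (-5, -5, 10) -> (-(10), -(-5), -(-5)) = (-10, 5, 5)
Step 3: (-10, 5, 5) -> (-(5), -(-10), -(5)) = (-5, 10, -5)

Answer: -5 10 -5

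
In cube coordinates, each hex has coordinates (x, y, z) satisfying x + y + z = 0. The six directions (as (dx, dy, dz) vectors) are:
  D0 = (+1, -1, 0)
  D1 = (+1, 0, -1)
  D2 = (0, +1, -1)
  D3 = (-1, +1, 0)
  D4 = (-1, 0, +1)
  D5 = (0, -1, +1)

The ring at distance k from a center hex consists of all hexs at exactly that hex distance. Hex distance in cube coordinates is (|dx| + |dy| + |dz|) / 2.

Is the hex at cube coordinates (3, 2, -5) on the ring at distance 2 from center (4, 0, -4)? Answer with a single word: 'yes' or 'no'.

Answer: yes

Derivation:
|px - cx| = |3 - 4| = 1
|py - cy| = |2 - 0| = 2
|pz - cz| = |-5 - (-4)| = 1
distance = (1+2+1)/2 = 4/2 = 2
radius = 2; distance == radius -> yes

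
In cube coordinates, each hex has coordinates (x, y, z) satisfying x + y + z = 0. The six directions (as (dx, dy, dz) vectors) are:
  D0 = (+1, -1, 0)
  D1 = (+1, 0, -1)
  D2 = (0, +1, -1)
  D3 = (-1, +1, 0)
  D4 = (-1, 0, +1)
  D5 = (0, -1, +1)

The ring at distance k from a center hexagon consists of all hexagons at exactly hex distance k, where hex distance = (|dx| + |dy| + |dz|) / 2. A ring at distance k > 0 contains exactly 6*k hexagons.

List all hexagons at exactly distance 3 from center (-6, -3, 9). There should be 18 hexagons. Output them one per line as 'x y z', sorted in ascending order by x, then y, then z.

Walk ring at distance 3 from (-6, -3, 9):
Start at center + D4*3 = (-9, -3, 12)
  hex 0: (-9, -3, 12)
  hex 1: (-8, -4, 12)
  hex 2: (-7, -5, 12)
  hex 3: (-6, -6, 12)
  hex 4: (-5, -6, 11)
  hex 5: (-4, -6, 10)
  hex 6: (-3, -6, 9)
  hex 7: (-3, -5, 8)
  hex 8: (-3, -4, 7)
  hex 9: (-3, -3, 6)
  hex 10: (-4, -2, 6)
  hex 11: (-5, -1, 6)
  hex 12: (-6, 0, 6)
  hex 13: (-7, 0, 7)
  hex 14: (-8, 0, 8)
  hex 15: (-9, 0, 9)
  hex 16: (-9, -1, 10)
  hex 17: (-9, -2, 11)
Sorted: 18 hexes.

Answer: -9 -3 12
-9 -2 11
-9 -1 10
-9 0 9
-8 -4 12
-8 0 8
-7 -5 12
-7 0 7
-6 -6 12
-6 0 6
-5 -6 11
-5 -1 6
-4 -6 10
-4 -2 6
-3 -6 9
-3 -5 8
-3 -4 7
-3 -3 6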